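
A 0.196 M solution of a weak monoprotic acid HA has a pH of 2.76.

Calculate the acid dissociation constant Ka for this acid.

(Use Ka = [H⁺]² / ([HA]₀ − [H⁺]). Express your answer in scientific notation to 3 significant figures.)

[H⁺] = 10^(−pH) = 10^(−2.76) = 1.738e-03 M. For HA ⇌ H⁺ + A⁻, Ka = [H⁺][A⁻]/[HA] = [H⁺]² / ([HA]₀ − [H⁺]) = (1.738e-03)² / (0.196 − 1.738e-03) = 1.55e-05.

K_a = 1.55e-05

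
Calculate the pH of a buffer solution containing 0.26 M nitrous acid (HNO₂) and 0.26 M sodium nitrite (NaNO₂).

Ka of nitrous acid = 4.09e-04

pKa = -log(4.09e-04) = 3.39. pH = pKa + log([A⁻]/[HA]) = 3.39 + log(0.26/0.26)

pH = 3.39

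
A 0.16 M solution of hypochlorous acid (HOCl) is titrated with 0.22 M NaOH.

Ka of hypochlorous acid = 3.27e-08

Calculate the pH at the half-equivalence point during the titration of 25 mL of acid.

At half-equivalence [HA] = [A⁻], so Henderson-Hasselbalch gives pH = pKa = -log(3.27e-08) = 7.49.

pH = pKa = 7.49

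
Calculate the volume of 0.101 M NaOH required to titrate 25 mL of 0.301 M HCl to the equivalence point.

At equivalence: moles acid = moles base. moles HCl = 0.301 × 25/1000 = 0.007525 mol. V_base = moles / 0.101 × 1000 = 74.5 mL.

V_{base} = 74.5 mL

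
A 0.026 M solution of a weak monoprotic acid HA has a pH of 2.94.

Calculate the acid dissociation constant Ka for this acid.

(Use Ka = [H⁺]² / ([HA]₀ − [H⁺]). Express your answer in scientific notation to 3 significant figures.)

[H⁺] = 10^(−pH) = 10^(−2.94) = 1.148e-03 M. For HA ⇌ H⁺ + A⁻, Ka = [H⁺][A⁻]/[HA] = [H⁺]² / ([HA]₀ − [H⁺]) = (1.148e-03)² / (0.026 − 1.148e-03) = 5.30e-05.

K_a = 5.30e-05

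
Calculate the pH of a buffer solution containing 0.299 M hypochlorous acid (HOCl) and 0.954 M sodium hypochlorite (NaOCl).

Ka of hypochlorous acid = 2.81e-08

pKa = -log(2.81e-08) = 7.55. pH = pKa + log([A⁻]/[HA]) = 7.55 + log(0.954/0.299)

pH = 8.06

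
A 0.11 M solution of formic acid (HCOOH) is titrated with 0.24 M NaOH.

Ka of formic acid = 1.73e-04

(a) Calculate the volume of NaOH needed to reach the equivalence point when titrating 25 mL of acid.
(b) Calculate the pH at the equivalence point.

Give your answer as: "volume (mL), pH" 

moles acid = 0.11 × 25/1000 = 0.00275 mol; V_base = moles/0.24 × 1000 = 11.5 mL. At equivalence only the conjugate base is present: [A⁻] = 0.00275/0.036 = 7.5429e-02 M. Kb = Kw/Ka = 5.78e-11; [OH⁻] = √(Kb × [A⁻]) = 2.0881e-06; pOH = 5.68; pH = 14 - pOH = 8.32.

V = 11.5 mL, pH = 8.32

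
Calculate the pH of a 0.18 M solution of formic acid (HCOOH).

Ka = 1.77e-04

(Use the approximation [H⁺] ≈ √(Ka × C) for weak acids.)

[H⁺] = √(Ka × C) = √(1.77e-04 × 0.18) = 5.6445e-03. pH = -log(5.6445e-03)

pH = 2.25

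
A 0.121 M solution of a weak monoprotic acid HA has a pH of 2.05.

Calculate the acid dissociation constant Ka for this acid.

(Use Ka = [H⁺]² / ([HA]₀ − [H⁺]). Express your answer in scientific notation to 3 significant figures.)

[H⁺] = 10^(−pH) = 10^(−2.05) = 8.913e-03 M. For HA ⇌ H⁺ + A⁻, Ka = [H⁺][A⁻]/[HA] = [H⁺]² / ([HA]₀ − [H⁺]) = (8.913e-03)² / (0.121 − 8.913e-03) = 7.09e-04.

K_a = 7.09e-04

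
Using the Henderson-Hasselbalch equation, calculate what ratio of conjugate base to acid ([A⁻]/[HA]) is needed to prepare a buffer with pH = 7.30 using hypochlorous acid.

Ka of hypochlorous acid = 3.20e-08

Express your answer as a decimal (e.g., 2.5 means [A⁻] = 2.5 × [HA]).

pKa = -log(3.20e-08) = 7.4949. pH = pKa + log([A⁻]/[HA]), so log([A⁻]/[HA]) = pH − pKa = 7.30 − 7.4949 = -0.1949. [A⁻]/[HA] = 10^(-0.1949) = 0.638

[A⁻]/[HA] = 0.638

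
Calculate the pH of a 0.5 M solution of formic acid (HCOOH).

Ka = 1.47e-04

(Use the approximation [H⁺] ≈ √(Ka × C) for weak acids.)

[H⁺] = √(Ka × C) = √(1.47e-04 × 0.5) = 8.5732e-03. pH = -log(8.5732e-03)

pH = 2.07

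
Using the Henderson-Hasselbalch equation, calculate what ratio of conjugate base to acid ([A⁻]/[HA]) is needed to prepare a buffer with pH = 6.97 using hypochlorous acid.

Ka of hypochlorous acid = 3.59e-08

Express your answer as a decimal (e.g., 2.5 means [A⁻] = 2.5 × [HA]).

pKa = -log(3.59e-08) = 7.4449. pH = pKa + log([A⁻]/[HA]), so log([A⁻]/[HA]) = pH − pKa = 6.97 − 7.4449 = -0.4749. [A⁻]/[HA] = 10^(-0.4749) = 0.335

[A⁻]/[HA] = 0.335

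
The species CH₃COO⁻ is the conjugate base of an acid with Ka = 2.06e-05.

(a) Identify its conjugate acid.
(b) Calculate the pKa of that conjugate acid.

(a) The conjugate acid is formed by adding one H⁺ to CH₃COO⁻, giving CH₃COOH. (b) pKa = -log(Ka) = -log(2.06e-05) = 4.69.

Conjugate acid: CH₃COOH; pK_a = 4.69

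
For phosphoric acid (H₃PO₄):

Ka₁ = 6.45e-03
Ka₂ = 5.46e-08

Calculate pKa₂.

pKa₂ = -log(Ka₂) = -log(5.46e-08) = 7.26.

pK_{a2} = 7.26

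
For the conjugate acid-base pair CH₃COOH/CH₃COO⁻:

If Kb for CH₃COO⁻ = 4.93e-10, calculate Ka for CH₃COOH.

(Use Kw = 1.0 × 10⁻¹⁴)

For a conjugate pair Ka × Kb = Kw, so Ka = Kw/Kb = 1.0 × 10⁻¹⁴ / 4.93e-10 = 2.03e-05.

K_a = 2.03e-05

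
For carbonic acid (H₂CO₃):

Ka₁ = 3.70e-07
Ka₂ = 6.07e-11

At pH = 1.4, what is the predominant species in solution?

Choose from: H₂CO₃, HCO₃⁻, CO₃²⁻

pKa₁ = 6.43, pKa₂ = 10.22. For a polyprotic acid the predominant species crosses at each pKa: below pKa_n the protonated form dominates, above it the deprotonated form does. At pH = 1.4, the predominant species is H₂CO₃.

H₂CO₃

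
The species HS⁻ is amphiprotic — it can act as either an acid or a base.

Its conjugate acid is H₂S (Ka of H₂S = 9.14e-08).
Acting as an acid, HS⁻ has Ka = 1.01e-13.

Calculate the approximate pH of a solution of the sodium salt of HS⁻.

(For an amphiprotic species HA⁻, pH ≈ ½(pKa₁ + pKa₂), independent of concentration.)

pKa₁ = -log(9.14e-08) = 7.04; pKa₂ = -log(1.01e-13) = 13.00. For an amphiprotic species, pH ≈ ½(pKa₁ + pKa₂) = ½(7.04 + 13.00) = 10.02.

pH = 10.02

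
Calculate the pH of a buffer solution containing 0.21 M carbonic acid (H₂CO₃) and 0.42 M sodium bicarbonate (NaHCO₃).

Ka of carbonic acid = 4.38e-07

pKa = -log(4.38e-07) = 6.36. pH = pKa + log([A⁻]/[HA]) = 6.36 + log(0.42/0.21)

pH = 6.66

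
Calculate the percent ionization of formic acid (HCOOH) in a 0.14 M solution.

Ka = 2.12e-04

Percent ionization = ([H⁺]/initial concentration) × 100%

Using Ka equilibrium: x² + Ka×x - Ka×C = 0. Solving: [H⁺] = 5.3430e-03. Percent = (5.3430e-03/0.14) × 100

Percent ionization = 3.82%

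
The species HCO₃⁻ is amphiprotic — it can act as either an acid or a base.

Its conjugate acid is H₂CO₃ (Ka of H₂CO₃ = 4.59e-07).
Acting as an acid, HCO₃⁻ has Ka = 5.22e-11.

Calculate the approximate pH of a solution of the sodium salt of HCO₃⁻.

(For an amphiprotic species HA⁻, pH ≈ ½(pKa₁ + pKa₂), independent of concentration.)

pKa₁ = -log(4.59e-07) = 6.34; pKa₂ = -log(5.22e-11) = 10.28. For an amphiprotic species, pH ≈ ½(pKa₁ + pKa₂) = ½(6.34 + 10.28) = 8.31.

pH = 8.31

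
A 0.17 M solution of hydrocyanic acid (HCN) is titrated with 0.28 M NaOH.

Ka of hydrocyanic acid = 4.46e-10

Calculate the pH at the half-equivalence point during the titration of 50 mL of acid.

At half-equivalence [HA] = [A⁻], so Henderson-Hasselbalch gives pH = pKa = -log(4.46e-10) = 9.35.

pH = pKa = 9.35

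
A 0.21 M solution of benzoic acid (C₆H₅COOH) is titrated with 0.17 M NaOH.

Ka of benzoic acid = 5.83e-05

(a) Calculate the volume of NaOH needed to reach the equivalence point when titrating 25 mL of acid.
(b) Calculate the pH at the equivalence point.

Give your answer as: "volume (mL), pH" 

moles acid = 0.21 × 25/1000 = 0.00525 mol; V_base = moles/0.17 × 1000 = 30.9 mL. At equivalence only the conjugate base is present: [A⁻] = 0.00525/0.056 = 9.3947e-02 M. Kb = Kw/Ka = 1.72e-10; [OH⁻] = √(Kb × [A⁻]) = 4.0143e-06; pOH = 5.40; pH = 14 - pOH = 8.60.

V = 30.9 mL, pH = 8.60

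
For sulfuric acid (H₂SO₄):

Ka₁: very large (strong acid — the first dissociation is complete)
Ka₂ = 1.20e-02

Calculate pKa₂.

pKa₂ = -log(Ka₂) = -log(1.20e-02) = 1.92.

pK_{a2} = 1.92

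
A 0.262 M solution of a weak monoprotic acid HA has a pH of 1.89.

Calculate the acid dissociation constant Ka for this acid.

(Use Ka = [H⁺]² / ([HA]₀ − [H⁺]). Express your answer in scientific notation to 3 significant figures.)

[H⁺] = 10^(−pH) = 10^(−1.89) = 1.288e-02 M. For HA ⇌ H⁺ + A⁻, Ka = [H⁺][A⁻]/[HA] = [H⁺]² / ([HA]₀ − [H⁺]) = (1.288e-02)² / (0.262 − 1.288e-02) = 6.66e-04.

K_a = 6.66e-04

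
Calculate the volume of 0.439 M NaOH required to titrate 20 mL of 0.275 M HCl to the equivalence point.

At equivalence: moles acid = moles base. moles HCl = 0.275 × 20/1000 = 0.0055 mol. V_base = moles / 0.439 × 1000 = 12.5 mL.

V_{base} = 12.5 mL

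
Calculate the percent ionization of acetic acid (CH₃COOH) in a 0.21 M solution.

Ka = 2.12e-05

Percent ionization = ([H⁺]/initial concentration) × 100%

Using Ka equilibrium: x² + Ka×x - Ka×C = 0. Solving: [H⁺] = 2.0994e-03. Percent = (2.0994e-03/0.21) × 100

Percent ionization = 1%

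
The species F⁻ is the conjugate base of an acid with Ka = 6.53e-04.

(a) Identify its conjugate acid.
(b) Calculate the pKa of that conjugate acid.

(a) The conjugate acid is formed by adding one H⁺ to F⁻, giving HF. (b) pKa = -log(Ka) = -log(6.53e-04) = 3.19.

Conjugate acid: HF; pK_a = 3.19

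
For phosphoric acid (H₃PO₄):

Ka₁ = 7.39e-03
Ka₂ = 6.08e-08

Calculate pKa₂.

pKa₂ = -log(Ka₂) = -log(6.08e-08) = 7.22.

pK_{a2} = 7.22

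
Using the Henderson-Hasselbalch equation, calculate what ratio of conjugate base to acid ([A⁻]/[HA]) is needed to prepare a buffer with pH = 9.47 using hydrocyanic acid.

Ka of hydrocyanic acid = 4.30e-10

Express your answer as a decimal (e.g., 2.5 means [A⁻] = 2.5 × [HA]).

pKa = -log(4.30e-10) = 9.3665. pH = pKa + log([A⁻]/[HA]), so log([A⁻]/[HA]) = pH − pKa = 9.47 − 9.3665 = 0.1035. [A⁻]/[HA] = 10^(0.1035) = 1.27

[A⁻]/[HA] = 1.27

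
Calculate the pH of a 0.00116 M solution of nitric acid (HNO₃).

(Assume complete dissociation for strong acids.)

[H⁺] = 0.00116 M for strong acid. pH = -log[H⁺] = -log(0.00116)

pH = 2.94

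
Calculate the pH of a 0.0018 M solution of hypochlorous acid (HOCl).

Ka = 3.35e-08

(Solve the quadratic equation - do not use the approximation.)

x² + Ka×x - Ka×C = 0. Using quadratic formula: [H⁺] = 7.7486e-06

pH = 5.11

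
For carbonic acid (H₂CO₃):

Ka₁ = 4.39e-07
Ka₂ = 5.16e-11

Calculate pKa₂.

pKa₂ = -log(Ka₂) = -log(5.16e-11) = 10.29.

pK_{a2} = 10.29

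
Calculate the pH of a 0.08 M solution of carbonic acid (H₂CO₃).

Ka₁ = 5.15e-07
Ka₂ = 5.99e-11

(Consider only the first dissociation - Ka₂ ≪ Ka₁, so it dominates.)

First dissociation dominates. From Ka₁ = [H⁺][HA⁻]/[H₂A], x² + Ka₁·x − Ka₁·C = 0 with C = 0.08 M and Ka₁ = 5.15e-07. Solving: [H⁺] = (−Ka₁ + √(Ka₁² + 4·Ka₁·C)) / 2 = 2.0272e-04 M. pH = -log(2.0272e-04) = 3.69.

pH = 3.69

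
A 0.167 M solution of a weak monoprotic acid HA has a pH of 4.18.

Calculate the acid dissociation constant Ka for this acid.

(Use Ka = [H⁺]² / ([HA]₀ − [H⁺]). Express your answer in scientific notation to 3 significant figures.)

[H⁺] = 10^(−pH) = 10^(−4.18) = 6.607e-05 M. For HA ⇌ H⁺ + A⁻, Ka = [H⁺][A⁻]/[HA] = [H⁺]² / ([HA]₀ − [H⁺]) = (6.607e-05)² / (0.167 − 6.607e-05) = 2.61e-08.

K_a = 2.61e-08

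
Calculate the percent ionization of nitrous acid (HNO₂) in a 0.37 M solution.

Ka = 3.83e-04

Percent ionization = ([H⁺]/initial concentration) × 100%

Using Ka equilibrium: x² + Ka×x - Ka×C = 0. Solving: [H⁺] = 1.1714e-02. Percent = (1.1714e-02/0.37) × 100

Percent ionization = 3.17%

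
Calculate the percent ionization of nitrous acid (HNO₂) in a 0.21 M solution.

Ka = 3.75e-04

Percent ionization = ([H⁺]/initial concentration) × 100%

Using Ka equilibrium: x² + Ka×x - Ka×C = 0. Solving: [H⁺] = 8.6886e-03. Percent = (8.6886e-03/0.21) × 100

Percent ionization = 4.14%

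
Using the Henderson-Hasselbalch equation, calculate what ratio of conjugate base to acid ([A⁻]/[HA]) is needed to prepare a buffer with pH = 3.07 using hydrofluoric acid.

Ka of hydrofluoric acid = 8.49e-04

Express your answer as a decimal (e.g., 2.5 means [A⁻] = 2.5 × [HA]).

pKa = -log(8.49e-04) = 3.0711. pH = pKa + log([A⁻]/[HA]), so log([A⁻]/[HA]) = pH − pKa = 3.07 − 3.0711 = -0.0011. [A⁻]/[HA] = 10^(-0.0011) = 0.997

[A⁻]/[HA] = 0.997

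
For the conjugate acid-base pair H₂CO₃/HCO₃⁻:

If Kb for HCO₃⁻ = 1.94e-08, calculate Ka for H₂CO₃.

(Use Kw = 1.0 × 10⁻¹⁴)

For a conjugate pair Ka × Kb = Kw, so Ka = Kw/Kb = 1.0 × 10⁻¹⁴ / 1.94e-08 = 5.15e-07.

K_a = 5.15e-07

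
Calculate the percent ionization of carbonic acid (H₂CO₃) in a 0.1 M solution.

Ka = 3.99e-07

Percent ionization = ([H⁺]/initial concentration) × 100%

Using Ka equilibrium: x² + Ka×x - Ka×C = 0. Solving: [H⁺] = 1.9955e-04. Percent = (1.9955e-04/0.1) × 100

Percent ionization = 0.2%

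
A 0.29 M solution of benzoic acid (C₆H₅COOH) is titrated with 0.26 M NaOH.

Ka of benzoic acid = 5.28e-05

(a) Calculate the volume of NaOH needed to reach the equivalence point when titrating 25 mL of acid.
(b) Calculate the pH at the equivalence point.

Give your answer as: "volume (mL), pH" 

moles acid = 0.29 × 25/1000 = 0.00725 mol; V_base = moles/0.26 × 1000 = 27.9 mL. At equivalence only the conjugate base is present: [A⁻] = 0.00725/0.053 = 1.3709e-01 M. Kb = Kw/Ka = 1.89e-10; [OH⁻] = √(Kb × [A⁻]) = 5.0955e-06; pOH = 5.29; pH = 14 - pOH = 8.71.

V = 27.9 mL, pH = 8.71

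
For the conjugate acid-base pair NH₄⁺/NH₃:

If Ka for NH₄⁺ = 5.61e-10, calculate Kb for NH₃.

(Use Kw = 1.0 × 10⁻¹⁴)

For a conjugate pair Ka × Kb = Kw, so Kb = Kw/Ka = 1.0 × 10⁻¹⁴ / 5.61e-10 = 1.78e-05.

K_b = 1.78e-05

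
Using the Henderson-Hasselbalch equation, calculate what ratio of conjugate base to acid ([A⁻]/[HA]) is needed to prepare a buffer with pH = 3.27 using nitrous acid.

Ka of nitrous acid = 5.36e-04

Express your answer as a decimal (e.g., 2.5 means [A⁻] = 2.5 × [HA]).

pKa = -log(5.36e-04) = 3.2708. pH = pKa + log([A⁻]/[HA]), so log([A⁻]/[HA]) = pH − pKa = 3.27 − 3.2708 = -0.0008. [A⁻]/[HA] = 10^(-0.0008) = 0.998

[A⁻]/[HA] = 0.998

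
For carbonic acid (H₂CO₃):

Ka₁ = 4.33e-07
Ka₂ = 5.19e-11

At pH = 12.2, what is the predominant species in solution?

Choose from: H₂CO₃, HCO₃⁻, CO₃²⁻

pKa₁ = 6.36, pKa₂ = 10.28. For a polyprotic acid the predominant species crosses at each pKa: below pKa_n the protonated form dominates, above it the deprotonated form does. At pH = 12.2, the predominant species is CO₃²⁻.

CO₃²⁻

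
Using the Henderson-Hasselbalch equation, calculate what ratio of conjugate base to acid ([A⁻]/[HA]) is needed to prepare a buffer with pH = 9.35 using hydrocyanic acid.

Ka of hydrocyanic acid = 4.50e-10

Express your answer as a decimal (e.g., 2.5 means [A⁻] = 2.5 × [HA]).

pKa = -log(4.50e-10) = 9.3468. pH = pKa + log([A⁻]/[HA]), so log([A⁻]/[HA]) = pH − pKa = 9.35 − 9.3468 = 0.0032. [A⁻]/[HA] = 10^(0.0032) = 1.01

[A⁻]/[HA] = 1.01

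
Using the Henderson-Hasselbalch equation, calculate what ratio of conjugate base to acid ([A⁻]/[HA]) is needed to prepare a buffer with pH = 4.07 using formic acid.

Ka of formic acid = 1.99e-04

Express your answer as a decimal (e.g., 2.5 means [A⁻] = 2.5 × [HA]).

pKa = -log(1.99e-04) = 3.7011. pH = pKa + log([A⁻]/[HA]), so log([A⁻]/[HA]) = pH − pKa = 4.07 − 3.7011 = 0.3689. [A⁻]/[HA] = 10^(0.3689) = 2.34

[A⁻]/[HA] = 2.34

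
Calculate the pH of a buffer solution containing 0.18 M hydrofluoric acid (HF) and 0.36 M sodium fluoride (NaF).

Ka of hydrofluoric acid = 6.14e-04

pKa = -log(6.14e-04) = 3.21. pH = pKa + log([A⁻]/[HA]) = 3.21 + log(0.36/0.18)

pH = 3.51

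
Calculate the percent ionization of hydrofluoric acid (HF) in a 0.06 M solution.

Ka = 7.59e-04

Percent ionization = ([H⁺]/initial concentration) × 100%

Using Ka equilibrium: x² + Ka×x - Ka×C = 0. Solving: [H⁺] = 6.3795e-03. Percent = (6.3795e-03/0.06) × 100

Percent ionization = 10.6%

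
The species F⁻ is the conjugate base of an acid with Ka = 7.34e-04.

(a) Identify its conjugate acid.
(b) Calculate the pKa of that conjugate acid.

(a) The conjugate acid is formed by adding one H⁺ to F⁻, giving HF. (b) pKa = -log(Ka) = -log(7.34e-04) = 3.13.

Conjugate acid: HF; pK_a = 3.13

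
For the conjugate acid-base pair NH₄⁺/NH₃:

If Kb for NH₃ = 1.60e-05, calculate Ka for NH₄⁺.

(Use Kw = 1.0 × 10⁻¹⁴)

For a conjugate pair Ka × Kb = Kw, so Ka = Kw/Kb = 1.0 × 10⁻¹⁴ / 1.60e-05 = 6.25e-10.

K_a = 6.25e-10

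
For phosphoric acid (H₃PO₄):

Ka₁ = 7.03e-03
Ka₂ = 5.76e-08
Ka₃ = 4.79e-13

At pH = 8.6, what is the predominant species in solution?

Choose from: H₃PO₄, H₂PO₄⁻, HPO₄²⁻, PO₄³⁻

pKa₁ = 2.15, pKa₂ = 7.24, pKa₃ = 12.32. For a polyprotic acid the predominant species crosses at each pKa: below pKa_n the protonated form dominates, above it the deprotonated form does. At pH = 8.6, the predominant species is HPO₄²⁻.

HPO₄²⁻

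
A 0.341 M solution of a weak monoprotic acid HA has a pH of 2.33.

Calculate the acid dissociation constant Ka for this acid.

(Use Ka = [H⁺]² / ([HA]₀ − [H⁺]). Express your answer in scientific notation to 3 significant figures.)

[H⁺] = 10^(−pH) = 10^(−2.33) = 4.677e-03 M. For HA ⇌ H⁺ + A⁻, Ka = [H⁺][A⁻]/[HA] = [H⁺]² / ([HA]₀ − [H⁺]) = (4.677e-03)² / (0.341 − 4.677e-03) = 6.50e-05.

K_a = 6.50e-05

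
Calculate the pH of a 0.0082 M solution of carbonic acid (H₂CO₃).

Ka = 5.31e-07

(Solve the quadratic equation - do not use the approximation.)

x² + Ka×x - Ka×C = 0. Using quadratic formula: [H⁺] = 6.5721e-05

pH = 4.18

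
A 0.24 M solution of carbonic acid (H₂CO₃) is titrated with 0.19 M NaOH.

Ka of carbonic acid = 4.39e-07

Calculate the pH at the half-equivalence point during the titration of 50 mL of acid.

At half-equivalence [HA] = [A⁻], so Henderson-Hasselbalch gives pH = pKa = -log(4.39e-07) = 6.36.

pH = pKa = 6.36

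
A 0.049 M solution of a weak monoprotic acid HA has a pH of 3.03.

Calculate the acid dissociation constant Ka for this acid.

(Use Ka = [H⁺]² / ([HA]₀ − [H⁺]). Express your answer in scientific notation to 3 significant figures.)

[H⁺] = 10^(−pH) = 10^(−3.03) = 9.333e-04 M. For HA ⇌ H⁺ + A⁻, Ka = [H⁺][A⁻]/[HA] = [H⁺]² / ([HA]₀ − [H⁺]) = (9.333e-04)² / (0.049 − 9.333e-04) = 1.81e-05.

K_a = 1.81e-05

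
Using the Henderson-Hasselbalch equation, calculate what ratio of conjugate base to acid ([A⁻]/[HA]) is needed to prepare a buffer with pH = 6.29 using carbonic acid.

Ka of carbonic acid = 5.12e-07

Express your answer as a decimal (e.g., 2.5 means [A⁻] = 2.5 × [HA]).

pKa = -log(5.12e-07) = 6.2907. pH = pKa + log([A⁻]/[HA]), so log([A⁻]/[HA]) = pH − pKa = 6.29 − 6.2907 = -0.0007. [A⁻]/[HA] = 10^(-0.0007) = 0.998

[A⁻]/[HA] = 0.998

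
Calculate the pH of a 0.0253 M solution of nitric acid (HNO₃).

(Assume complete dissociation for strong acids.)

[H⁺] = 0.0253 M for strong acid. pH = -log[H⁺] = -log(0.0253)

pH = 1.60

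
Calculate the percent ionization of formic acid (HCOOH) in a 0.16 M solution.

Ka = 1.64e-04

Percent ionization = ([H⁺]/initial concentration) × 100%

Using Ka equilibrium: x² + Ka×x - Ka×C = 0. Solving: [H⁺] = 5.0412e-03. Percent = (5.0412e-03/0.16) × 100

Percent ionization = 3.15%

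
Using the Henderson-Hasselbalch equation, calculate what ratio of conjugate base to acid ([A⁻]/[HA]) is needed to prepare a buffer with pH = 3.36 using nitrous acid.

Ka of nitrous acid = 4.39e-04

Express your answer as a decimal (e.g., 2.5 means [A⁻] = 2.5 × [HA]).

pKa = -log(4.39e-04) = 3.3575. pH = pKa + log([A⁻]/[HA]), so log([A⁻]/[HA]) = pH − pKa = 3.36 − 3.3575 = 0.0025. [A⁻]/[HA] = 10^(0.0025) = 1.01

[A⁻]/[HA] = 1.01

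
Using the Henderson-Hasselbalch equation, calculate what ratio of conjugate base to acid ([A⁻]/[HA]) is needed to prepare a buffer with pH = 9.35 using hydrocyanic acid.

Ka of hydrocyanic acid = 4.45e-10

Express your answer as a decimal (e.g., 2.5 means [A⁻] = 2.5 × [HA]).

pKa = -log(4.45e-10) = 9.3516. pH = pKa + log([A⁻]/[HA]), so log([A⁻]/[HA]) = pH − pKa = 9.35 − 9.3516 = -0.0016. [A⁻]/[HA] = 10^(-0.0016) = 0.996

[A⁻]/[HA] = 0.996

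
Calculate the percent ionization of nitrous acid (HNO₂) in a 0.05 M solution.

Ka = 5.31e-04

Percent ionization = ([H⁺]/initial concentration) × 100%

Using Ka equilibrium: x² + Ka×x - Ka×C = 0. Solving: [H⁺] = 4.8940e-03. Percent = (4.8940e-03/0.05) × 100

Percent ionization = 9.79%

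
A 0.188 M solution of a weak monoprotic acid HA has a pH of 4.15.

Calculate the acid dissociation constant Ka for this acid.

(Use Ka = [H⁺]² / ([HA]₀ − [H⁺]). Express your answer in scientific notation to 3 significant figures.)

[H⁺] = 10^(−pH) = 10^(−4.15) = 7.079e-05 M. For HA ⇌ H⁺ + A⁻, Ka = [H⁺][A⁻]/[HA] = [H⁺]² / ([HA]₀ − [H⁺]) = (7.079e-05)² / (0.188 − 7.079e-05) = 2.67e-08.

K_a = 2.67e-08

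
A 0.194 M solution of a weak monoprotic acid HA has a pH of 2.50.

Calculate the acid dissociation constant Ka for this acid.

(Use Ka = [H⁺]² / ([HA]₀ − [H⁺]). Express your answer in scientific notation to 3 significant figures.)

[H⁺] = 10^(−pH) = 10^(−2.50) = 3.162e-03 M. For HA ⇌ H⁺ + A⁻, Ka = [H⁺][A⁻]/[HA] = [H⁺]² / ([HA]₀ − [H⁺]) = (3.162e-03)² / (0.194 − 3.162e-03) = 5.24e-05.

K_a = 5.24e-05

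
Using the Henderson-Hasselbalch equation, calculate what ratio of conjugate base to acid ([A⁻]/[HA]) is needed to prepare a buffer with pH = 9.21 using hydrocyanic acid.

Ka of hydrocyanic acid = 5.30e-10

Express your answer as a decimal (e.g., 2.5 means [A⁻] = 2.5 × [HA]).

pKa = -log(5.30e-10) = 9.2757. pH = pKa + log([A⁻]/[HA]), so log([A⁻]/[HA]) = pH − pKa = 9.21 − 9.2757 = -0.0657. [A⁻]/[HA] = 10^(-0.0657) = 0.860

[A⁻]/[HA] = 0.860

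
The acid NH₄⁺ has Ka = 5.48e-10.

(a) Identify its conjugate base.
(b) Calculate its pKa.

(a) The conjugate base is formed by removing one H⁺ from NH₄⁺, giving NH₃. (b) pKa = -log(Ka) = -log(5.48e-10) = 9.26.

Conjugate base: NH₃; pK_a = 9.26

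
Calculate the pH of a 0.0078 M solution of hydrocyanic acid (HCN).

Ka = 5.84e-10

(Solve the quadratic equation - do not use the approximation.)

x² + Ka×x - Ka×C = 0. Using quadratic formula: [H⁺] = 2.1340e-06

pH = 5.67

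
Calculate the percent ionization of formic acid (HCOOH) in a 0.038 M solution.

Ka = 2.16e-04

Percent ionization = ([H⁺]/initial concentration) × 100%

Using Ka equilibrium: x² + Ka×x - Ka×C = 0. Solving: [H⁺] = 2.7590e-03. Percent = (2.7590e-03/0.038) × 100

Percent ionization = 7.26%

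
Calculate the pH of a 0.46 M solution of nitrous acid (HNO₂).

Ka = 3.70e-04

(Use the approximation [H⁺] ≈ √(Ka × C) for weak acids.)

[H⁺] = √(Ka × C) = √(3.70e-04 × 0.46) = 1.3046e-02. pH = -log(1.3046e-02)

pH = 1.88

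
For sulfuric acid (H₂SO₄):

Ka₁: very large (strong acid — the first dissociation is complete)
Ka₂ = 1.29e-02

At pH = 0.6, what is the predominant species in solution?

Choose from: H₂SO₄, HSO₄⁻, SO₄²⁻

The first dissociation is complete, so H₂SO₄ itself is never the predominant species in water; pKa₂ = -log(1.29e-02) = 1.89. For a polyprotic acid the predominant species crosses at each pKa: below pKa_n the protonated form dominates, above it the deprotonated form does. At pH = 0.6, the predominant species is HSO₄⁻.

HSO₄⁻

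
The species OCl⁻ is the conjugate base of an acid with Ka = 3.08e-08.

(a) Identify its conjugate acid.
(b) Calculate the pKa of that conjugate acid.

(a) The conjugate acid is formed by adding one H⁺ to OCl⁻, giving HOCl. (b) pKa = -log(Ka) = -log(3.08e-08) = 7.51.

Conjugate acid: HOCl; pK_a = 7.51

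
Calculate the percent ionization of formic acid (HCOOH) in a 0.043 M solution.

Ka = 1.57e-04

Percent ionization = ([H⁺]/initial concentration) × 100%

Using Ka equilibrium: x² + Ka×x - Ka×C = 0. Solving: [H⁺] = 2.5210e-03. Percent = (2.5210e-03/0.043) × 100

Percent ionization = 5.86%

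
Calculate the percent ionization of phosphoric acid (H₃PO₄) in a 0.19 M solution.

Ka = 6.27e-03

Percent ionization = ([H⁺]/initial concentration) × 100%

Using Ka equilibrium: x² + Ka×x - Ka×C = 0. Solving: [H⁺] = 3.1522e-02. Percent = (3.1522e-02/0.19) × 100

Percent ionization = 16.6%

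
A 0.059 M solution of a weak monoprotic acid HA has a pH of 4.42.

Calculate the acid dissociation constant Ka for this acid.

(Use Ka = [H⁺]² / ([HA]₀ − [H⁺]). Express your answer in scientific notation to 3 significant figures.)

[H⁺] = 10^(−pH) = 10^(−4.42) = 3.802e-05 M. For HA ⇌ H⁺ + A⁻, Ka = [H⁺][A⁻]/[HA] = [H⁺]² / ([HA]₀ − [H⁺]) = (3.802e-05)² / (0.059 − 3.802e-05) = 2.45e-08.

K_a = 2.45e-08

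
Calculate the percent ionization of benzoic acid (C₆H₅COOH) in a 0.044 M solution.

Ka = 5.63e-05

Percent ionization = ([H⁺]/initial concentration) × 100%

Using Ka equilibrium: x² + Ka×x - Ka×C = 0. Solving: [H⁺] = 1.5460e-03. Percent = (1.5460e-03/0.044) × 100

Percent ionization = 3.51%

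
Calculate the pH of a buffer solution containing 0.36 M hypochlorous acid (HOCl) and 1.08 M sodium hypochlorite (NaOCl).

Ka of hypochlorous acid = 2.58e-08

pKa = -log(2.58e-08) = 7.59. pH = pKa + log([A⁻]/[HA]) = 7.59 + log(1.08/0.36)

pH = 8.07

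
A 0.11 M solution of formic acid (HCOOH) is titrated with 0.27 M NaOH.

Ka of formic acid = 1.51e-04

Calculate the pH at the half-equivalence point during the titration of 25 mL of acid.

At half-equivalence [HA] = [A⁻], so Henderson-Hasselbalch gives pH = pKa = -log(1.51e-04) = 3.82.

pH = pKa = 3.82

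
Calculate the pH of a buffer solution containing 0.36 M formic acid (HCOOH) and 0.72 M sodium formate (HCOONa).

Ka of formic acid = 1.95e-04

pKa = -log(1.95e-04) = 3.71. pH = pKa + log([A⁻]/[HA]) = 3.71 + log(0.72/0.36)

pH = 4.01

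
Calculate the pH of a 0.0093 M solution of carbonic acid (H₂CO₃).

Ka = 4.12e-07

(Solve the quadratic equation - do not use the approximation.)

x² + Ka×x - Ka×C = 0. Using quadratic formula: [H⁺] = 6.1694e-05

pH = 4.21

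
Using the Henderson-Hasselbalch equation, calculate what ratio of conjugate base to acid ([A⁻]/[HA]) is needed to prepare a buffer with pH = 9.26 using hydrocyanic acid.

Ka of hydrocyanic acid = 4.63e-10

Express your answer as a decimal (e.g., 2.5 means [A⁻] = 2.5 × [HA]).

pKa = -log(4.63e-10) = 9.3344. pH = pKa + log([A⁻]/[HA]), so log([A⁻]/[HA]) = pH − pKa = 9.26 − 9.3344 = -0.0744. [A⁻]/[HA] = 10^(-0.0744) = 0.843

[A⁻]/[HA] = 0.843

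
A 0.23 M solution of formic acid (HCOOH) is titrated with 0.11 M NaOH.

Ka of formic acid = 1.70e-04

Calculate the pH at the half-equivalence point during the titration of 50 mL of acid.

At half-equivalence [HA] = [A⁻], so Henderson-Hasselbalch gives pH = pKa = -log(1.70e-04) = 3.77.

pH = pKa = 3.77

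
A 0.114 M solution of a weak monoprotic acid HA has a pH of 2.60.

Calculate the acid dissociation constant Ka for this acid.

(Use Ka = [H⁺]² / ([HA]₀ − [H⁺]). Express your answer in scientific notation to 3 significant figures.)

[H⁺] = 10^(−pH) = 10^(−2.60) = 2.512e-03 M. For HA ⇌ H⁺ + A⁻, Ka = [H⁺][A⁻]/[HA] = [H⁺]² / ([HA]₀ − [H⁺]) = (2.512e-03)² / (0.114 − 2.512e-03) = 5.66e-05.

K_a = 5.66e-05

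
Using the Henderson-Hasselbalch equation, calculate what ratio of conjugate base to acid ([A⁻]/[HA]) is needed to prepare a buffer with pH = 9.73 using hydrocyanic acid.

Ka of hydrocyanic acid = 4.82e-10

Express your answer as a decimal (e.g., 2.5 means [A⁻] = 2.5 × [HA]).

pKa = -log(4.82e-10) = 9.3170. pH = pKa + log([A⁻]/[HA]), so log([A⁻]/[HA]) = pH − pKa = 9.73 − 9.3170 = 0.4130. [A⁻]/[HA] = 10^(0.4130) = 2.59

[A⁻]/[HA] = 2.59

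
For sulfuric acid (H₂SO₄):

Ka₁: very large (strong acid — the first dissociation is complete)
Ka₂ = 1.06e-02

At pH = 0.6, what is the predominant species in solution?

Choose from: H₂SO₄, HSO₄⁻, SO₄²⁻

The first dissociation is complete, so H₂SO₄ itself is never the predominant species in water; pKa₂ = -log(1.06e-02) = 1.97. For a polyprotic acid the predominant species crosses at each pKa: below pKa_n the protonated form dominates, above it the deprotonated form does. At pH = 0.6, the predominant species is HSO₄⁻.

HSO₄⁻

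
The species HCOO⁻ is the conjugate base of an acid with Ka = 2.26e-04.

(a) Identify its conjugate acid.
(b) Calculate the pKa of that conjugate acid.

(a) The conjugate acid is formed by adding one H⁺ to HCOO⁻, giving HCOOH. (b) pKa = -log(Ka) = -log(2.26e-04) = 3.65.

Conjugate acid: HCOOH; pK_a = 3.65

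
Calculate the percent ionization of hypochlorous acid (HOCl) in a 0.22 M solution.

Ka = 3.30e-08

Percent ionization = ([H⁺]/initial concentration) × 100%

Using Ka equilibrium: x² + Ka×x - Ka×C = 0. Solving: [H⁺] = 8.5189e-05. Percent = (8.5189e-05/0.22) × 100

Percent ionization = 0.0387%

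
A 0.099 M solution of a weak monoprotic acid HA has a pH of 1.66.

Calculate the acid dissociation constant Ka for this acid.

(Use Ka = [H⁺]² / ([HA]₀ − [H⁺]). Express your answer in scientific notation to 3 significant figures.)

[H⁺] = 10^(−pH) = 10^(−1.66) = 2.188e-02 M. For HA ⇌ H⁺ + A⁻, Ka = [H⁺][A⁻]/[HA] = [H⁺]² / ([HA]₀ − [H⁺]) = (2.188e-02)² / (0.099 − 2.188e-02) = 6.21e-03.

K_a = 6.21e-03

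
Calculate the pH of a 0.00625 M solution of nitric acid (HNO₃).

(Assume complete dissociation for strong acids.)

[H⁺] = 0.00625 M for strong acid. pH = -log[H⁺] = -log(0.00625)

pH = 2.20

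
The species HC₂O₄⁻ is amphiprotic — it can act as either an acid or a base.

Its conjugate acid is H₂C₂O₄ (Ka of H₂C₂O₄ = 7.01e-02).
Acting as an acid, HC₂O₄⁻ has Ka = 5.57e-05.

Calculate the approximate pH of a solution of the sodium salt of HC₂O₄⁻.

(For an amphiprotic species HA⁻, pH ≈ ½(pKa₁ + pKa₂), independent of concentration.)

pKa₁ = -log(7.01e-02) = 1.15; pKa₂ = -log(5.57e-05) = 4.25. For an amphiprotic species, pH ≈ ½(pKa₁ + pKa₂) = ½(1.15 + 4.25) = 2.70.

pH = 2.70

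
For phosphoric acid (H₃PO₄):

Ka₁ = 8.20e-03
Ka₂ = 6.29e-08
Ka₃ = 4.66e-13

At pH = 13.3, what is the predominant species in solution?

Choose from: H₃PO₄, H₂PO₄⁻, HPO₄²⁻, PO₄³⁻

pKa₁ = 2.09, pKa₂ = 7.20, pKa₃ = 12.33. For a polyprotic acid the predominant species crosses at each pKa: below pKa_n the protonated form dominates, above it the deprotonated form does. At pH = 13.3, the predominant species is PO₄³⁻.

PO₄³⁻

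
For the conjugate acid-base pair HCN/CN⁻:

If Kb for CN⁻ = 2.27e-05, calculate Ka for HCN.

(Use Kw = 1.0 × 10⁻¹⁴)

For a conjugate pair Ka × Kb = Kw, so Ka = Kw/Kb = 1.0 × 10⁻¹⁴ / 2.27e-05 = 4.41e-10.

K_a = 4.41e-10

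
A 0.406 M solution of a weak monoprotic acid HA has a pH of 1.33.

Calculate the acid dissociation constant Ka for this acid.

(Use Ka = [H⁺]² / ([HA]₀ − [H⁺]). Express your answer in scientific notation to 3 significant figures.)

[H⁺] = 10^(−pH) = 10^(−1.33) = 4.677e-02 M. For HA ⇌ H⁺ + A⁻, Ka = [H⁺][A⁻]/[HA] = [H⁺]² / ([HA]₀ − [H⁺]) = (4.677e-02)² / (0.406 − 4.677e-02) = 6.09e-03.

K_a = 6.09e-03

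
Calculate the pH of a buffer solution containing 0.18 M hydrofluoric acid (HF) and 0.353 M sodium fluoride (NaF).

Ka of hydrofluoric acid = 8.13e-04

pKa = -log(8.13e-04) = 3.09. pH = pKa + log([A⁻]/[HA]) = 3.09 + log(0.353/0.18)

pH = 3.38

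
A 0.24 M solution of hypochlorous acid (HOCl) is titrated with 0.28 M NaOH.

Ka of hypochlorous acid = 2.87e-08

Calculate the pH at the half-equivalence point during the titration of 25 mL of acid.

At half-equivalence [HA] = [A⁻], so Henderson-Hasselbalch gives pH = pKa = -log(2.87e-08) = 7.54.

pH = pKa = 7.54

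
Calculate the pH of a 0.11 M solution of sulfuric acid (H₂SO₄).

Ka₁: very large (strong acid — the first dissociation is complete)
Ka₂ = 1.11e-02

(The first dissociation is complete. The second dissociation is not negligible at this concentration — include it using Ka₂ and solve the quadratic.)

First dissociation is complete: [H⁺]₀ = [HSO₄⁻]₀ = C = 0.11 M. Second dissociation HSO₄⁻ ⇌ H⁺ + SO₄²⁻: let x = [SO₄²⁻]. Ka₂ = (C + x)·x / (C − x) = 1.11e-02 → x² + (C + Ka₂)·x − Ka₂·C = 0 → x² + 0.12110·x − 1.221e-03 = 0. x = (−0.12110 + √(0.12110² + 4 × 1.221e-03)) / 2 = 9.3592e-03 M. [H⁺] = C + x = 0.11 + 9.3592e-03 = 1.1936e-01 M. pH = -log(1.1936e-01) = 0.92.

pH = 0.92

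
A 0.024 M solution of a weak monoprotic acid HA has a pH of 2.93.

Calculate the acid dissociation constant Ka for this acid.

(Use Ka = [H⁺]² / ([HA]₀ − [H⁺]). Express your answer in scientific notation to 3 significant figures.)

[H⁺] = 10^(−pH) = 10^(−2.93) = 1.175e-03 M. For HA ⇌ H⁺ + A⁻, Ka = [H⁺][A⁻]/[HA] = [H⁺]² / ([HA]₀ − [H⁺]) = (1.175e-03)² / (0.024 − 1.175e-03) = 6.05e-05.

K_a = 6.05e-05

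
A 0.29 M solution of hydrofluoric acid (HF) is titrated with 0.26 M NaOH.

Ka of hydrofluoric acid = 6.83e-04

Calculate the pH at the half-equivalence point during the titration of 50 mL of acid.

At half-equivalence [HA] = [A⁻], so Henderson-Hasselbalch gives pH = pKa = -log(6.83e-04) = 3.17.

pH = pKa = 3.17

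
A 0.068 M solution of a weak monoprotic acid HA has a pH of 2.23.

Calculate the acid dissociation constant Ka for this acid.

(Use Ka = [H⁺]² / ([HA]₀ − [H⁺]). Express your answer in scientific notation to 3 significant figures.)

[H⁺] = 10^(−pH) = 10^(−2.23) = 5.888e-03 M. For HA ⇌ H⁺ + A⁻, Ka = [H⁺][A⁻]/[HA] = [H⁺]² / ([HA]₀ − [H⁺]) = (5.888e-03)² / (0.068 − 5.888e-03) = 5.58e-04.

K_a = 5.58e-04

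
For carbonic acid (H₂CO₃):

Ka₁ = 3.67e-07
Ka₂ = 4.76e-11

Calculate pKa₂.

pKa₂ = -log(Ka₂) = -log(4.76e-11) = 10.32.

pK_{a2} = 10.32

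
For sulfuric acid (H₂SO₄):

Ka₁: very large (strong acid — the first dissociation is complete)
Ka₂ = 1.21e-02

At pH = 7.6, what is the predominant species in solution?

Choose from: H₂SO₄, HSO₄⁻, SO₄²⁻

The first dissociation is complete, so H₂SO₄ itself is never the predominant species in water; pKa₂ = -log(1.21e-02) = 1.92. For a polyprotic acid the predominant species crosses at each pKa: below pKa_n the protonated form dominates, above it the deprotonated form does. At pH = 7.6, the predominant species is SO₄²⁻.

SO₄²⁻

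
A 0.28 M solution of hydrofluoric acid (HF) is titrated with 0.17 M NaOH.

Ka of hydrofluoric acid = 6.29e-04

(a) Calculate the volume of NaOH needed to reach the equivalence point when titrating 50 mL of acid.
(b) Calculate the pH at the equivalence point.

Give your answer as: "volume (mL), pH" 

moles acid = 0.28 × 50/1000 = 0.014 mol; V_base = moles/0.17 × 1000 = 82.4 mL. At equivalence only the conjugate base is present: [A⁻] = 0.014/0.132 = 1.0578e-01 M. Kb = Kw/Ka = 1.59e-11; [OH⁻] = √(Kb × [A⁻]) = 1.2968e-06; pOH = 5.89; pH = 14 - pOH = 8.11.

V = 82.4 mL, pH = 8.11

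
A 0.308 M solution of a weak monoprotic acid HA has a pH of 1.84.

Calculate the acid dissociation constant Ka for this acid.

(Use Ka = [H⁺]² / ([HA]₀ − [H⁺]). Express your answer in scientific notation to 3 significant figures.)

[H⁺] = 10^(−pH) = 10^(−1.84) = 1.445e-02 M. For HA ⇌ H⁺ + A⁻, Ka = [H⁺][A⁻]/[HA] = [H⁺]² / ([HA]₀ − [H⁺]) = (1.445e-02)² / (0.308 − 1.445e-02) = 7.12e-04.

K_a = 7.12e-04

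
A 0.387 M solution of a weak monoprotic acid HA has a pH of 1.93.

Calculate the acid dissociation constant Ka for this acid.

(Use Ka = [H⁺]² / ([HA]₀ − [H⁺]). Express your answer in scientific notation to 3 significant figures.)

[H⁺] = 10^(−pH) = 10^(−1.93) = 1.175e-02 M. For HA ⇌ H⁺ + A⁻, Ka = [H⁺][A⁻]/[HA] = [H⁺]² / ([HA]₀ − [H⁺]) = (1.175e-02)² / (0.387 − 1.175e-02) = 3.68e-04.

K_a = 3.68e-04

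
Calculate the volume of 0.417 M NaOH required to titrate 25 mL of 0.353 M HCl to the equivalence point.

At equivalence: moles acid = moles base. moles HCl = 0.353 × 25/1000 = 0.008825 mol. V_base = moles / 0.417 × 1000 = 21.2 mL.

V_{base} = 21.2 mL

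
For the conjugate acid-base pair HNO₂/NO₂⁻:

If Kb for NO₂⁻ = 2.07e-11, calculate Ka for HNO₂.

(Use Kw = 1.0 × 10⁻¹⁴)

For a conjugate pair Ka × Kb = Kw, so Ka = Kw/Kb = 1.0 × 10⁻¹⁴ / 2.07e-11 = 4.83e-04.

K_a = 4.83e-04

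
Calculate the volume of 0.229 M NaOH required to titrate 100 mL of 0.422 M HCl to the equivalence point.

At equivalence: moles acid = moles base. moles HCl = 0.422 × 100/1000 = 0.0422 mol. V_base = moles / 0.229 × 1000 = 184.3 mL.

V_{base} = 184.3 mL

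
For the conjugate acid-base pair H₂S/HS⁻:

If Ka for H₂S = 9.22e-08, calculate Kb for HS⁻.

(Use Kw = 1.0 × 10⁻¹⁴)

For a conjugate pair Ka × Kb = Kw, so Kb = Kw/Ka = 1.0 × 10⁻¹⁴ / 9.22e-08 = 1.08e-07.

K_b = 1.08e-07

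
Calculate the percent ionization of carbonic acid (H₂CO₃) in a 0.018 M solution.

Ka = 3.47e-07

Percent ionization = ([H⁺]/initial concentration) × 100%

Using Ka equilibrium: x² + Ka×x - Ka×C = 0. Solving: [H⁺] = 7.8858e-05. Percent = (7.8858e-05/0.018) × 100

Percent ionization = 0.438%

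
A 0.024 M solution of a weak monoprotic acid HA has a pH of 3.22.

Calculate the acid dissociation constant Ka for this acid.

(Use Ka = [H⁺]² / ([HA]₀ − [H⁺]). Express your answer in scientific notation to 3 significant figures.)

[H⁺] = 10^(−pH) = 10^(−3.22) = 6.026e-04 M. For HA ⇌ H⁺ + A⁻, Ka = [H⁺][A⁻]/[HA] = [H⁺]² / ([HA]₀ − [H⁺]) = (6.026e-04)² / (0.024 − 6.026e-04) = 1.55e-05.

K_a = 1.55e-05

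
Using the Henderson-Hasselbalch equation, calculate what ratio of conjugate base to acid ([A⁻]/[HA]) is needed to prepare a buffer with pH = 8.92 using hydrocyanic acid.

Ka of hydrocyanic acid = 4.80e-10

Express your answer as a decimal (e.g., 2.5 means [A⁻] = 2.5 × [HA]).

pKa = -log(4.80e-10) = 9.3188. pH = pKa + log([A⁻]/[HA]), so log([A⁻]/[HA]) = pH − pKa = 8.92 − 9.3188 = -0.3988. [A⁻]/[HA] = 10^(-0.3988) = 0.399

[A⁻]/[HA] = 0.399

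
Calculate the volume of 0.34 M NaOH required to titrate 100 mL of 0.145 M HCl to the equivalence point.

At equivalence: moles acid = moles base. moles HCl = 0.145 × 100/1000 = 0.0145 mol. V_base = moles / 0.34 × 1000 = 42.6 mL.

V_{base} = 42.6 mL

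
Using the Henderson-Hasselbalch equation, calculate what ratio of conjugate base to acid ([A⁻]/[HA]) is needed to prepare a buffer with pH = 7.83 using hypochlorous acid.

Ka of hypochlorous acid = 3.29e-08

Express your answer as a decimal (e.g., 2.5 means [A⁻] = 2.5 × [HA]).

pKa = -log(3.29e-08) = 7.4828. pH = pKa + log([A⁻]/[HA]), so log([A⁻]/[HA]) = pH − pKa = 7.83 − 7.4828 = 0.3472. [A⁻]/[HA] = 10^(0.3472) = 2.22

[A⁻]/[HA] = 2.22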